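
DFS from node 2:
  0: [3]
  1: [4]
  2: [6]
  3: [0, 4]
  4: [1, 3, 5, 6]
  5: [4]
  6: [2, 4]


Visit 2, push [6]
Visit 6, push [4]
Visit 4, push [5, 3, 1]
Visit 1, push []
Visit 3, push [0]
Visit 0, push []
Visit 5, push []

DFS order: [2, 6, 4, 1, 3, 0, 5]


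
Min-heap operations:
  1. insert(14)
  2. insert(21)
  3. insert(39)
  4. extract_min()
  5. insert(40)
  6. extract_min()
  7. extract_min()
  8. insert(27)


insert(14) -> [14]
insert(21) -> [14, 21]
insert(39) -> [14, 21, 39]
extract_min()->14, [21, 39]
insert(40) -> [21, 39, 40]
extract_min()->21, [39, 40]
extract_min()->39, [40]
insert(27) -> [27, 40]

Final heap: [27, 40]


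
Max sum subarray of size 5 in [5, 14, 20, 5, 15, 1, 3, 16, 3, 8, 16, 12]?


[0:5]: 59
[1:6]: 55
[2:7]: 44
[3:8]: 40
[4:9]: 38
[5:10]: 31
[6:11]: 46
[7:12]: 55

Max: 59 at [0:5]


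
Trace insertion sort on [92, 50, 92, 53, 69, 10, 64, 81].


Initial: [92, 50, 92, 53, 69, 10, 64, 81]
Insert 50: [50, 92, 92, 53, 69, 10, 64, 81]
Insert 92: [50, 92, 92, 53, 69, 10, 64, 81]
Insert 53: [50, 53, 92, 92, 69, 10, 64, 81]
Insert 69: [50, 53, 69, 92, 92, 10, 64, 81]
Insert 10: [10, 50, 53, 69, 92, 92, 64, 81]
Insert 64: [10, 50, 53, 64, 69, 92, 92, 81]
Insert 81: [10, 50, 53, 64, 69, 81, 92, 92]

Sorted: [10, 50, 53, 64, 69, 81, 92, 92]


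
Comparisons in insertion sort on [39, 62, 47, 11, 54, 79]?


Algorithm: insertion sort
Input: [39, 62, 47, 11, 54, 79]
Sorted: [11, 39, 47, 54, 62, 79]

9


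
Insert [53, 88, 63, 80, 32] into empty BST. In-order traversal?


Insert 53: root
Insert 88: R from 53
Insert 63: R from 53 -> L from 88
Insert 80: R from 53 -> L from 88 -> R from 63
Insert 32: L from 53

In-order: [32, 53, 63, 80, 88]


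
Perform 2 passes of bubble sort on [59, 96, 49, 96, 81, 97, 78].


Initial: [59, 96, 49, 96, 81, 97, 78]
Pass 1: [59, 49, 96, 81, 96, 78, 97] (3 swaps)
Pass 2: [49, 59, 81, 96, 78, 96, 97] (3 swaps)

After 2 passes: [49, 59, 81, 96, 78, 96, 97]


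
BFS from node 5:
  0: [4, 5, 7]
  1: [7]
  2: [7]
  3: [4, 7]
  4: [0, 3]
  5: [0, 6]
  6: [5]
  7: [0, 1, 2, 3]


Visit 5, enqueue [0, 6]
Visit 0, enqueue [4, 7]
Visit 6, enqueue []
Visit 4, enqueue [3]
Visit 7, enqueue [1, 2]
Visit 3, enqueue []
Visit 1, enqueue []
Visit 2, enqueue []

BFS order: [5, 0, 6, 4, 7, 3, 1, 2]


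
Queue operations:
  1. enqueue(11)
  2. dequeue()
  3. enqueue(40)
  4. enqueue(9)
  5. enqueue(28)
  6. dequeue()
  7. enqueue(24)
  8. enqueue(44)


enqueue(11) -> [11]
dequeue()->11, []
enqueue(40) -> [40]
enqueue(9) -> [40, 9]
enqueue(28) -> [40, 9, 28]
dequeue()->40, [9, 28]
enqueue(24) -> [9, 28, 24]
enqueue(44) -> [9, 28, 24, 44]

Final queue: [9, 28, 24, 44]


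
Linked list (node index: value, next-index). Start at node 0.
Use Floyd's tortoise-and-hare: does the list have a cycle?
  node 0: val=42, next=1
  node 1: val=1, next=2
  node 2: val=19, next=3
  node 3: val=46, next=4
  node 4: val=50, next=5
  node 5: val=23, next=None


Floyd's tortoise (slow, +1) and hare (fast, +2):
  init: slow=0, fast=0
  step 1: slow=1, fast=2
  step 2: slow=2, fast=4
  step 3: fast 4->5->None, no cycle

Cycle: no


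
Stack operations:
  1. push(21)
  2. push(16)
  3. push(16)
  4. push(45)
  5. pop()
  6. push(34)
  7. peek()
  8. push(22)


push(21) -> [21]
push(16) -> [21, 16]
push(16) -> [21, 16, 16]
push(45) -> [21, 16, 16, 45]
pop()->45, [21, 16, 16]
push(34) -> [21, 16, 16, 34]
peek()->34
push(22) -> [21, 16, 16, 34, 22]

Final stack: [21, 16, 16, 34, 22]


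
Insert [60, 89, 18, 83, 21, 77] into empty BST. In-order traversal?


Insert 60: root
Insert 89: R from 60
Insert 18: L from 60
Insert 83: R from 60 -> L from 89
Insert 21: L from 60 -> R from 18
Insert 77: R from 60 -> L from 89 -> L from 83

In-order: [18, 21, 60, 77, 83, 89]


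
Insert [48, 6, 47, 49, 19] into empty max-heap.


Insert 48: [48]
Insert 6: [48, 6]
Insert 47: [48, 6, 47]
Insert 49: [49, 48, 47, 6]
Insert 19: [49, 48, 47, 6, 19]

Final heap: [49, 48, 47, 6, 19]


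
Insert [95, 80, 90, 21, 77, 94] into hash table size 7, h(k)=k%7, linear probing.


Insert 95: h=4 -> slot 4
Insert 80: h=3 -> slot 3
Insert 90: h=6 -> slot 6
Insert 21: h=0 -> slot 0
Insert 77: h=0, 1 probes -> slot 1
Insert 94: h=3, 2 probes -> slot 5

Table: [21, 77, None, 80, 95, 94, 90]


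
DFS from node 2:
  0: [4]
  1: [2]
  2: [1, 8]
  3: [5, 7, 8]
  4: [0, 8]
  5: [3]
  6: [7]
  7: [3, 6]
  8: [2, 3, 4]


Visit 2, push [8, 1]
Visit 1, push []
Visit 8, push [4, 3]
Visit 3, push [7, 5]
Visit 5, push []
Visit 7, push [6]
Visit 6, push []
Visit 4, push [0]
Visit 0, push []

DFS order: [2, 1, 8, 3, 5, 7, 6, 4, 0]


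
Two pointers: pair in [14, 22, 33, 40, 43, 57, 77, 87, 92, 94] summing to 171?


lo=0(14)+hi=9(94)=108
lo=1(22)+hi=9(94)=116
lo=2(33)+hi=9(94)=127
lo=3(40)+hi=9(94)=134
lo=4(43)+hi=9(94)=137
lo=5(57)+hi=9(94)=151
lo=6(77)+hi=9(94)=171

Yes: 77+94=171


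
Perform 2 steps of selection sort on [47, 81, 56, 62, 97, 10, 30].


Initial: [47, 81, 56, 62, 97, 10, 30]
Step 1: min=10 at 5
  Swap: [10, 81, 56, 62, 97, 47, 30]
Step 2: min=30 at 6
  Swap: [10, 30, 56, 62, 97, 47, 81]

After 2 steps: [10, 30, 56, 62, 97, 47, 81]


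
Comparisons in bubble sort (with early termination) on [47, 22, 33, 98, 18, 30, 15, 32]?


Algorithm: bubble sort (with early termination)
Input: [47, 22, 33, 98, 18, 30, 15, 32]
Sorted: [15, 18, 22, 30, 32, 33, 47, 98]

28


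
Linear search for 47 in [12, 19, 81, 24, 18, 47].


i=0: 12!=47
i=1: 19!=47
i=2: 81!=47
i=3: 24!=47
i=4: 18!=47
i=5: 47==47 found!

Found at 5, 6 comps


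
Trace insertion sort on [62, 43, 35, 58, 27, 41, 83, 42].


Initial: [62, 43, 35, 58, 27, 41, 83, 42]
Insert 43: [43, 62, 35, 58, 27, 41, 83, 42]
Insert 35: [35, 43, 62, 58, 27, 41, 83, 42]
Insert 58: [35, 43, 58, 62, 27, 41, 83, 42]
Insert 27: [27, 35, 43, 58, 62, 41, 83, 42]
Insert 41: [27, 35, 41, 43, 58, 62, 83, 42]
Insert 83: [27, 35, 41, 43, 58, 62, 83, 42]
Insert 42: [27, 35, 41, 42, 43, 58, 62, 83]

Sorted: [27, 35, 41, 42, 43, 58, 62, 83]


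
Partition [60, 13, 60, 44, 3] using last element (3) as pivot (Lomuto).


Pivot: 3
Place pivot at 0: [3, 13, 60, 44, 60]

Partitioned: [3, 13, 60, 44, 60]


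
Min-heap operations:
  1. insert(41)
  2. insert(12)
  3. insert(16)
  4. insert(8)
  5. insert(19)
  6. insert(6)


insert(41) -> [41]
insert(12) -> [12, 41]
insert(16) -> [12, 41, 16]
insert(8) -> [8, 12, 16, 41]
insert(19) -> [8, 12, 16, 41, 19]
insert(6) -> [6, 12, 8, 41, 19, 16]

Final heap: [6, 12, 8, 41, 19, 16]


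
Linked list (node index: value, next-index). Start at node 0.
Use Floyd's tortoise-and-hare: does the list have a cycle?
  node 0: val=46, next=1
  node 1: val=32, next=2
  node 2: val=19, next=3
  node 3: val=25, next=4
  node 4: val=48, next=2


Floyd's tortoise (slow, +1) and hare (fast, +2):
  init: slow=0, fast=0
  step 1: slow=1, fast=2
  step 2: slow=2, fast=4
  step 3: slow=3, fast=3
  slow == fast at node 3: cycle detected

Cycle: yes


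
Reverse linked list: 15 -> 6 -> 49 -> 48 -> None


Step 1: curr=15, set curr.next=prev(None) | reversed so far: 15
Step 2: curr=6, set curr.next=prev(15) | reversed so far: 6 -> 15
Step 3: curr=49, set curr.next=prev(6) | reversed so far: 49 -> 6 -> 15
Step 4: curr=48, set curr.next=prev(49) | reversed so far: 48 -> 49 -> 6 -> 15

48 -> 49 -> 6 -> 15 -> None


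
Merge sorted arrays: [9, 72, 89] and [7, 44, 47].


Take 7 from B
Take 9 from A
Take 44 from B
Take 47 from B

Merged: [7, 9, 44, 47, 72, 89]


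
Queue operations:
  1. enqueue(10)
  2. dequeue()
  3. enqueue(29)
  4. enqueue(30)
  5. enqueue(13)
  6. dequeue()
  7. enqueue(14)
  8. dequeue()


enqueue(10) -> [10]
dequeue()->10, []
enqueue(29) -> [29]
enqueue(30) -> [29, 30]
enqueue(13) -> [29, 30, 13]
dequeue()->29, [30, 13]
enqueue(14) -> [30, 13, 14]
dequeue()->30, [13, 14]

Final queue: [13, 14]


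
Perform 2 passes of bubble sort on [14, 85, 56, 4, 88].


Initial: [14, 85, 56, 4, 88]
Pass 1: [14, 56, 4, 85, 88] (2 swaps)
Pass 2: [14, 4, 56, 85, 88] (1 swaps)

After 2 passes: [14, 4, 56, 85, 88]


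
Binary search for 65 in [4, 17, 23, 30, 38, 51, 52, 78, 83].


Step 1: lo=0, hi=8, mid=4, val=38
Step 2: lo=5, hi=8, mid=6, val=52
Step 3: lo=7, hi=8, mid=7, val=78

Not found


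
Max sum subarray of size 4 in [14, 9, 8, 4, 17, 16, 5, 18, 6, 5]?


[0:4]: 35
[1:5]: 38
[2:6]: 45
[3:7]: 42
[4:8]: 56
[5:9]: 45
[6:10]: 34

Max: 56 at [4:8]


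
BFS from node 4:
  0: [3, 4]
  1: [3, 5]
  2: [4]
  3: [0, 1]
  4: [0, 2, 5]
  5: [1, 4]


Visit 4, enqueue [0, 2, 5]
Visit 0, enqueue [3]
Visit 2, enqueue []
Visit 5, enqueue [1]
Visit 3, enqueue []
Visit 1, enqueue []

BFS order: [4, 0, 2, 5, 3, 1]


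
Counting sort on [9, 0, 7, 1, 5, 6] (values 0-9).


Input: [9, 0, 7, 1, 5, 6]
Counts: [1, 1, 0, 0, 0, 1, 1, 1, 0, 1]

Sorted: [0, 1, 5, 6, 7, 9]


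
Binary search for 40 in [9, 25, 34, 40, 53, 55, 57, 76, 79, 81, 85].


Step 1: lo=0, hi=10, mid=5, val=55
Step 2: lo=0, hi=4, mid=2, val=34
Step 3: lo=3, hi=4, mid=3, val=40

Found at index 3


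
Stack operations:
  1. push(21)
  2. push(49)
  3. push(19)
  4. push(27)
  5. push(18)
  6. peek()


push(21) -> [21]
push(49) -> [21, 49]
push(19) -> [21, 49, 19]
push(27) -> [21, 49, 19, 27]
push(18) -> [21, 49, 19, 27, 18]
peek()->18

Final stack: [21, 49, 19, 27, 18]


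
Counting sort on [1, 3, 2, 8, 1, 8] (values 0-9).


Input: [1, 3, 2, 8, 1, 8]
Counts: [0, 2, 1, 1, 0, 0, 0, 0, 2, 0]

Sorted: [1, 1, 2, 3, 8, 8]


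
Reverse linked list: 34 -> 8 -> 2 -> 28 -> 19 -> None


Step 1: curr=34, set curr.next=prev(None) | reversed so far: 34
Step 2: curr=8, set curr.next=prev(34) | reversed so far: 8 -> 34
Step 3: curr=2, set curr.next=prev(8) | reversed so far: 2 -> 8 -> 34
Step 4: curr=28, set curr.next=prev(2) | reversed so far: 28 -> 2 -> 8 -> 34
Step 5: curr=19, set curr.next=prev(28) | reversed so far: 19 -> 28 -> 2 -> 8 -> 34

19 -> 28 -> 2 -> 8 -> 34 -> None


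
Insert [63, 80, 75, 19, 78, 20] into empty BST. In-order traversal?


Insert 63: root
Insert 80: R from 63
Insert 75: R from 63 -> L from 80
Insert 19: L from 63
Insert 78: R from 63 -> L from 80 -> R from 75
Insert 20: L from 63 -> R from 19

In-order: [19, 20, 63, 75, 78, 80]


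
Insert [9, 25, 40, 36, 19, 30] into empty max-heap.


Insert 9: [9]
Insert 25: [25, 9]
Insert 40: [40, 9, 25]
Insert 36: [40, 36, 25, 9]
Insert 19: [40, 36, 25, 9, 19]
Insert 30: [40, 36, 30, 9, 19, 25]

Final heap: [40, 36, 30, 9, 19, 25]


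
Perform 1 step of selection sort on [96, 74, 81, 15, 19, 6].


Initial: [96, 74, 81, 15, 19, 6]
Step 1: min=6 at 5
  Swap: [6, 74, 81, 15, 19, 96]

After 1 step: [6, 74, 81, 15, 19, 96]


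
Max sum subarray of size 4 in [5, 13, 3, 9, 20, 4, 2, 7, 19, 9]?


[0:4]: 30
[1:5]: 45
[2:6]: 36
[3:7]: 35
[4:8]: 33
[5:9]: 32
[6:10]: 37

Max: 45 at [1:5]


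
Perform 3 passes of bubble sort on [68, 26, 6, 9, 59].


Initial: [68, 26, 6, 9, 59]
Pass 1: [26, 6, 9, 59, 68] (4 swaps)
Pass 2: [6, 9, 26, 59, 68] (2 swaps)
Pass 3: [6, 9, 26, 59, 68] (0 swaps)

After 3 passes: [6, 9, 26, 59, 68]


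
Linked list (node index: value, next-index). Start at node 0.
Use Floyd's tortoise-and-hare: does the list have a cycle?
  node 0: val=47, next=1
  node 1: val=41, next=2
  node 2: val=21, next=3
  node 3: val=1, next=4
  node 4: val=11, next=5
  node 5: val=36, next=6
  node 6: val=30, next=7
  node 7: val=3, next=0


Floyd's tortoise (slow, +1) and hare (fast, +2):
  init: slow=0, fast=0
  step 1: slow=1, fast=2
  step 2: slow=2, fast=4
  step 3: slow=3, fast=6
  step 4: slow=4, fast=0
  step 5: slow=5, fast=2
  step 6: slow=6, fast=4
  step 7: slow=7, fast=6
  step 8: slow=0, fast=0
  slow == fast at node 0: cycle detected

Cycle: yes


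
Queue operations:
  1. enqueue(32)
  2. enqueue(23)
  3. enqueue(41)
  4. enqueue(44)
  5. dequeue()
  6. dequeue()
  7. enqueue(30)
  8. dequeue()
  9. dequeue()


enqueue(32) -> [32]
enqueue(23) -> [32, 23]
enqueue(41) -> [32, 23, 41]
enqueue(44) -> [32, 23, 41, 44]
dequeue()->32, [23, 41, 44]
dequeue()->23, [41, 44]
enqueue(30) -> [41, 44, 30]
dequeue()->41, [44, 30]
dequeue()->44, [30]

Final queue: [30]


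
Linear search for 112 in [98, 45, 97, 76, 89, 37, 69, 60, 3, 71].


i=0: 98!=112
i=1: 45!=112
i=2: 97!=112
i=3: 76!=112
i=4: 89!=112
i=5: 37!=112
i=6: 69!=112
i=7: 60!=112
i=8: 3!=112
i=9: 71!=112

Not found, 10 comps


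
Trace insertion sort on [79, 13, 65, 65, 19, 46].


Initial: [79, 13, 65, 65, 19, 46]
Insert 13: [13, 79, 65, 65, 19, 46]
Insert 65: [13, 65, 79, 65, 19, 46]
Insert 65: [13, 65, 65, 79, 19, 46]
Insert 19: [13, 19, 65, 65, 79, 46]
Insert 46: [13, 19, 46, 65, 65, 79]

Sorted: [13, 19, 46, 65, 65, 79]


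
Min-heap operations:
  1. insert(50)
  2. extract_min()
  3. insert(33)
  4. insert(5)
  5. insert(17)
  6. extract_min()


insert(50) -> [50]
extract_min()->50, []
insert(33) -> [33]
insert(5) -> [5, 33]
insert(17) -> [5, 33, 17]
extract_min()->5, [17, 33]

Final heap: [17, 33]


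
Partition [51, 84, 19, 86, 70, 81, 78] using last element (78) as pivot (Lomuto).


Pivot: 78
  51 <= 78: advance i (no swap)
  19 <= 78: swap -> [51, 19, 84, 86, 70, 81, 78]
  70 <= 78: swap -> [51, 19, 70, 86, 84, 81, 78]
Place pivot at 3: [51, 19, 70, 78, 84, 81, 86]

Partitioned: [51, 19, 70, 78, 84, 81, 86]


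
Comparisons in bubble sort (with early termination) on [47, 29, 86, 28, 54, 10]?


Algorithm: bubble sort (with early termination)
Input: [47, 29, 86, 28, 54, 10]
Sorted: [10, 28, 29, 47, 54, 86]

15


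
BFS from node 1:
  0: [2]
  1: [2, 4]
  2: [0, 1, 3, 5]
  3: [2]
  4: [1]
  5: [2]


Visit 1, enqueue [2, 4]
Visit 2, enqueue [0, 3, 5]
Visit 4, enqueue []
Visit 0, enqueue []
Visit 3, enqueue []
Visit 5, enqueue []

BFS order: [1, 2, 4, 0, 3, 5]


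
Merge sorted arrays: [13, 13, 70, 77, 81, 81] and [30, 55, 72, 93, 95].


Take 13 from A
Take 13 from A
Take 30 from B
Take 55 from B
Take 70 from A
Take 72 from B
Take 77 from A
Take 81 from A
Take 81 from A

Merged: [13, 13, 30, 55, 70, 72, 77, 81, 81, 93, 95]


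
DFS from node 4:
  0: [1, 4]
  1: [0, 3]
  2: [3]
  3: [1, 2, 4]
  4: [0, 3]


Visit 4, push [3, 0]
Visit 0, push [1]
Visit 1, push [3]
Visit 3, push [2]
Visit 2, push []

DFS order: [4, 0, 1, 3, 2]


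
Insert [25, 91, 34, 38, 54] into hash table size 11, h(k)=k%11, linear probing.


Insert 25: h=3 -> slot 3
Insert 91: h=3, 1 probes -> slot 4
Insert 34: h=1 -> slot 1
Insert 38: h=5 -> slot 5
Insert 54: h=10 -> slot 10

Table: [None, 34, None, 25, 91, 38, None, None, None, None, 54]


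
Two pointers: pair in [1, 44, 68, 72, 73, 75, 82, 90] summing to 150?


lo=0(1)+hi=7(90)=91
lo=1(44)+hi=7(90)=134
lo=2(68)+hi=7(90)=158
lo=2(68)+hi=6(82)=150

Yes: 68+82=150


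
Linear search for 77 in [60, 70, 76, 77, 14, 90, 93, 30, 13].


i=0: 60!=77
i=1: 70!=77
i=2: 76!=77
i=3: 77==77 found!

Found at 3, 4 comps


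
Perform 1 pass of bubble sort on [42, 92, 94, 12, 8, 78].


Initial: [42, 92, 94, 12, 8, 78]
Pass 1: [42, 92, 12, 8, 78, 94] (3 swaps)

After 1 pass: [42, 92, 12, 8, 78, 94]


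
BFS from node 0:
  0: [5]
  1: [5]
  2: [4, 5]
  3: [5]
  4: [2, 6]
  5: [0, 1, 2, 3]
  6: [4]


Visit 0, enqueue [5]
Visit 5, enqueue [1, 2, 3]
Visit 1, enqueue []
Visit 2, enqueue [4]
Visit 3, enqueue []
Visit 4, enqueue [6]
Visit 6, enqueue []

BFS order: [0, 5, 1, 2, 3, 4, 6]


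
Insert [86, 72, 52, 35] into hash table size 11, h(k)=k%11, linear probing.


Insert 86: h=9 -> slot 9
Insert 72: h=6 -> slot 6
Insert 52: h=8 -> slot 8
Insert 35: h=2 -> slot 2

Table: [None, None, 35, None, None, None, 72, None, 52, 86, None]


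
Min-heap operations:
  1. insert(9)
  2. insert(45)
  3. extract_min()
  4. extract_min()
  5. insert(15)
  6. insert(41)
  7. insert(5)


insert(9) -> [9]
insert(45) -> [9, 45]
extract_min()->9, [45]
extract_min()->45, []
insert(15) -> [15]
insert(41) -> [15, 41]
insert(5) -> [5, 41, 15]

Final heap: [5, 41, 15]


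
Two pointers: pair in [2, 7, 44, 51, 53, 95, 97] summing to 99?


lo=0(2)+hi=6(97)=99

Yes: 2+97=99


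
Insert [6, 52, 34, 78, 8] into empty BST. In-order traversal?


Insert 6: root
Insert 52: R from 6
Insert 34: R from 6 -> L from 52
Insert 78: R from 6 -> R from 52
Insert 8: R from 6 -> L from 52 -> L from 34

In-order: [6, 8, 34, 52, 78]


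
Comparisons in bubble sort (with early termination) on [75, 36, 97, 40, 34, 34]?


Algorithm: bubble sort (with early termination)
Input: [75, 36, 97, 40, 34, 34]
Sorted: [34, 34, 36, 40, 75, 97]

15


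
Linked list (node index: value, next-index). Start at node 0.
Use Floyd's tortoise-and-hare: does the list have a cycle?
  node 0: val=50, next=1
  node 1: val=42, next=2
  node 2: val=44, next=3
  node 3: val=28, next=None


Floyd's tortoise (slow, +1) and hare (fast, +2):
  init: slow=0, fast=0
  step 1: slow=1, fast=2
  step 2: fast 2->3->None, no cycle

Cycle: no


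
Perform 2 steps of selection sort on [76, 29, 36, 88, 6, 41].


Initial: [76, 29, 36, 88, 6, 41]
Step 1: min=6 at 4
  Swap: [6, 29, 36, 88, 76, 41]
Step 2: min=29 at 1
  Swap: [6, 29, 36, 88, 76, 41]

After 2 steps: [6, 29, 36, 88, 76, 41]


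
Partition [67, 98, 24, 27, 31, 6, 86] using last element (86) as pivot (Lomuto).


Pivot: 86
  67 <= 86: advance i (no swap)
  24 <= 86: swap -> [67, 24, 98, 27, 31, 6, 86]
  27 <= 86: swap -> [67, 24, 27, 98, 31, 6, 86]
  31 <= 86: swap -> [67, 24, 27, 31, 98, 6, 86]
  6 <= 86: swap -> [67, 24, 27, 31, 6, 98, 86]
Place pivot at 5: [67, 24, 27, 31, 6, 86, 98]

Partitioned: [67, 24, 27, 31, 6, 86, 98]


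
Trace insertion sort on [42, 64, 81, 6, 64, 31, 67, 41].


Initial: [42, 64, 81, 6, 64, 31, 67, 41]
Insert 64: [42, 64, 81, 6, 64, 31, 67, 41]
Insert 81: [42, 64, 81, 6, 64, 31, 67, 41]
Insert 6: [6, 42, 64, 81, 64, 31, 67, 41]
Insert 64: [6, 42, 64, 64, 81, 31, 67, 41]
Insert 31: [6, 31, 42, 64, 64, 81, 67, 41]
Insert 67: [6, 31, 42, 64, 64, 67, 81, 41]
Insert 41: [6, 31, 41, 42, 64, 64, 67, 81]

Sorted: [6, 31, 41, 42, 64, 64, 67, 81]


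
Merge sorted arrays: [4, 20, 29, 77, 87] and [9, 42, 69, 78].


Take 4 from A
Take 9 from B
Take 20 from A
Take 29 from A
Take 42 from B
Take 69 from B
Take 77 from A
Take 78 from B

Merged: [4, 9, 20, 29, 42, 69, 77, 78, 87]


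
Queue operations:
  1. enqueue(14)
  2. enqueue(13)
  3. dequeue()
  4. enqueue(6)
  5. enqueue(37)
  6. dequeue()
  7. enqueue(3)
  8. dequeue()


enqueue(14) -> [14]
enqueue(13) -> [14, 13]
dequeue()->14, [13]
enqueue(6) -> [13, 6]
enqueue(37) -> [13, 6, 37]
dequeue()->13, [6, 37]
enqueue(3) -> [6, 37, 3]
dequeue()->6, [37, 3]

Final queue: [37, 3]


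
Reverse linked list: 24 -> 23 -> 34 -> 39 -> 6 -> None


Step 1: curr=24, set curr.next=prev(None) | reversed so far: 24
Step 2: curr=23, set curr.next=prev(24) | reversed so far: 23 -> 24
Step 3: curr=34, set curr.next=prev(23) | reversed so far: 34 -> 23 -> 24
Step 4: curr=39, set curr.next=prev(34) | reversed so far: 39 -> 34 -> 23 -> 24
Step 5: curr=6, set curr.next=prev(39) | reversed so far: 6 -> 39 -> 34 -> 23 -> 24

6 -> 39 -> 34 -> 23 -> 24 -> None


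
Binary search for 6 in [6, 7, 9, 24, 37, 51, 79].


Step 1: lo=0, hi=6, mid=3, val=24
Step 2: lo=0, hi=2, mid=1, val=7
Step 3: lo=0, hi=0, mid=0, val=6

Found at index 0


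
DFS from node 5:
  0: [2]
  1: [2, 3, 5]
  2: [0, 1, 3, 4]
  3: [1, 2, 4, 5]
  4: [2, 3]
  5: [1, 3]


Visit 5, push [3, 1]
Visit 1, push [3, 2]
Visit 2, push [4, 3, 0]
Visit 0, push []
Visit 3, push [4]
Visit 4, push []

DFS order: [5, 1, 2, 0, 3, 4]


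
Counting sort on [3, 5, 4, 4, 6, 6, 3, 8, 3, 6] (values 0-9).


Input: [3, 5, 4, 4, 6, 6, 3, 8, 3, 6]
Counts: [0, 0, 0, 3, 2, 1, 3, 0, 1, 0]

Sorted: [3, 3, 3, 4, 4, 5, 6, 6, 6, 8]


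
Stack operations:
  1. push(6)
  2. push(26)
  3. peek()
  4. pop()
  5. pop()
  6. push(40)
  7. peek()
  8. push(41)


push(6) -> [6]
push(26) -> [6, 26]
peek()->26
pop()->26, [6]
pop()->6, []
push(40) -> [40]
peek()->40
push(41) -> [40, 41]

Final stack: [40, 41]


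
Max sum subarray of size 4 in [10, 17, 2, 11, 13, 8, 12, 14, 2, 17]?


[0:4]: 40
[1:5]: 43
[2:6]: 34
[3:7]: 44
[4:8]: 47
[5:9]: 36
[6:10]: 45

Max: 47 at [4:8]


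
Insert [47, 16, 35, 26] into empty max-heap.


Insert 47: [47]
Insert 16: [47, 16]
Insert 35: [47, 16, 35]
Insert 26: [47, 26, 35, 16]

Final heap: [47, 26, 35, 16]


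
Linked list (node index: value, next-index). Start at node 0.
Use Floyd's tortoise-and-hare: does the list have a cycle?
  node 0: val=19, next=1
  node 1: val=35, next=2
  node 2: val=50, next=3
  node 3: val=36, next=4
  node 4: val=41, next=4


Floyd's tortoise (slow, +1) and hare (fast, +2):
  init: slow=0, fast=0
  step 1: slow=1, fast=2
  step 2: slow=2, fast=4
  step 3: slow=3, fast=4
  step 4: slow=4, fast=4
  slow == fast at node 4: cycle detected

Cycle: yes


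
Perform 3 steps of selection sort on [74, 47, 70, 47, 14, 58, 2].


Initial: [74, 47, 70, 47, 14, 58, 2]
Step 1: min=2 at 6
  Swap: [2, 47, 70, 47, 14, 58, 74]
Step 2: min=14 at 4
  Swap: [2, 14, 70, 47, 47, 58, 74]
Step 3: min=47 at 3
  Swap: [2, 14, 47, 70, 47, 58, 74]

After 3 steps: [2, 14, 47, 70, 47, 58, 74]


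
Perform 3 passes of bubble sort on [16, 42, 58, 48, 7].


Initial: [16, 42, 58, 48, 7]
Pass 1: [16, 42, 48, 7, 58] (2 swaps)
Pass 2: [16, 42, 7, 48, 58] (1 swaps)
Pass 3: [16, 7, 42, 48, 58] (1 swaps)

After 3 passes: [16, 7, 42, 48, 58]


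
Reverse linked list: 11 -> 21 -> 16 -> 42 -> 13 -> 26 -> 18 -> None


Step 1: curr=11, set curr.next=prev(None) | reversed so far: 11
Step 2: curr=21, set curr.next=prev(11) | reversed so far: 21 -> 11
Step 3: curr=16, set curr.next=prev(21) | reversed so far: 16 -> 21 -> 11
Step 4: curr=42, set curr.next=prev(16) | reversed so far: 42 -> 16 -> 21 -> 11
Step 5: curr=13, set curr.next=prev(42) | reversed so far: 13 -> 42 -> 16 -> 21 -> 11
Step 6: curr=26, set curr.next=prev(13) | reversed so far: 26 -> 13 -> 42 -> 16 -> 21 -> 11
Step 7: curr=18, set curr.next=prev(26) | reversed so far: 18 -> 26 -> 13 -> 42 -> 16 -> 21 -> 11

18 -> 26 -> 13 -> 42 -> 16 -> 21 -> 11 -> None


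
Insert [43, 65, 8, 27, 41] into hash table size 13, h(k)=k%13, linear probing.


Insert 43: h=4 -> slot 4
Insert 65: h=0 -> slot 0
Insert 8: h=8 -> slot 8
Insert 27: h=1 -> slot 1
Insert 41: h=2 -> slot 2

Table: [65, 27, 41, None, 43, None, None, None, 8, None, None, None, None]


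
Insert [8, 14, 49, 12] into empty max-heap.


Insert 8: [8]
Insert 14: [14, 8]
Insert 49: [49, 8, 14]
Insert 12: [49, 12, 14, 8]

Final heap: [49, 12, 14, 8]


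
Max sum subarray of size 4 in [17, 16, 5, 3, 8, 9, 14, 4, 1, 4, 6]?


[0:4]: 41
[1:5]: 32
[2:6]: 25
[3:7]: 34
[4:8]: 35
[5:9]: 28
[6:10]: 23
[7:11]: 15

Max: 41 at [0:4]


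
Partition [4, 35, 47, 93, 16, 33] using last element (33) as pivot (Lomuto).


Pivot: 33
  4 <= 33: advance i (no swap)
  16 <= 33: swap -> [4, 16, 47, 93, 35, 33]
Place pivot at 2: [4, 16, 33, 93, 35, 47]

Partitioned: [4, 16, 33, 93, 35, 47]


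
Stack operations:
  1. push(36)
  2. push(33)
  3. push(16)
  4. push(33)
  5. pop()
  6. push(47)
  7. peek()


push(36) -> [36]
push(33) -> [36, 33]
push(16) -> [36, 33, 16]
push(33) -> [36, 33, 16, 33]
pop()->33, [36, 33, 16]
push(47) -> [36, 33, 16, 47]
peek()->47

Final stack: [36, 33, 16, 47]


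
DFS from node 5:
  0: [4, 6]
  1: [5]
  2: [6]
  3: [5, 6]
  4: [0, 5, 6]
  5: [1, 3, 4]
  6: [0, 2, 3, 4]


Visit 5, push [4, 3, 1]
Visit 1, push []
Visit 3, push [6]
Visit 6, push [4, 2, 0]
Visit 0, push [4]
Visit 4, push []
Visit 2, push []

DFS order: [5, 1, 3, 6, 0, 4, 2]


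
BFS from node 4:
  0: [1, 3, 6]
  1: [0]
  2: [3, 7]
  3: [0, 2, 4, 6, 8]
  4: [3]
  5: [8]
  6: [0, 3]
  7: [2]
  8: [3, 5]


Visit 4, enqueue [3]
Visit 3, enqueue [0, 2, 6, 8]
Visit 0, enqueue [1]
Visit 2, enqueue [7]
Visit 6, enqueue []
Visit 8, enqueue [5]
Visit 1, enqueue []
Visit 7, enqueue []
Visit 5, enqueue []

BFS order: [4, 3, 0, 2, 6, 8, 1, 7, 5]


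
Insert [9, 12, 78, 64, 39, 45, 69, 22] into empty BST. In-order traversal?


Insert 9: root
Insert 12: R from 9
Insert 78: R from 9 -> R from 12
Insert 64: R from 9 -> R from 12 -> L from 78
Insert 39: R from 9 -> R from 12 -> L from 78 -> L from 64
Insert 45: R from 9 -> R from 12 -> L from 78 -> L from 64 -> R from 39
Insert 69: R from 9 -> R from 12 -> L from 78 -> R from 64
Insert 22: R from 9 -> R from 12 -> L from 78 -> L from 64 -> L from 39

In-order: [9, 12, 22, 39, 45, 64, 69, 78]


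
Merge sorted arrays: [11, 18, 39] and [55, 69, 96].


Take 11 from A
Take 18 from A
Take 39 from A

Merged: [11, 18, 39, 55, 69, 96]


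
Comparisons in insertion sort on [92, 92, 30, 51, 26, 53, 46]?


Algorithm: insertion sort
Input: [92, 92, 30, 51, 26, 53, 46]
Sorted: [26, 30, 46, 51, 53, 92, 92]

18


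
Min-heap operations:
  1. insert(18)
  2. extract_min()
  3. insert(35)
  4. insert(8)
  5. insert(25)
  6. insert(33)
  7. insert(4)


insert(18) -> [18]
extract_min()->18, []
insert(35) -> [35]
insert(8) -> [8, 35]
insert(25) -> [8, 35, 25]
insert(33) -> [8, 33, 25, 35]
insert(4) -> [4, 8, 25, 35, 33]

Final heap: [4, 8, 25, 35, 33]


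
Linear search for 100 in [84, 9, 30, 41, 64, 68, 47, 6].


i=0: 84!=100
i=1: 9!=100
i=2: 30!=100
i=3: 41!=100
i=4: 64!=100
i=5: 68!=100
i=6: 47!=100
i=7: 6!=100

Not found, 8 comps


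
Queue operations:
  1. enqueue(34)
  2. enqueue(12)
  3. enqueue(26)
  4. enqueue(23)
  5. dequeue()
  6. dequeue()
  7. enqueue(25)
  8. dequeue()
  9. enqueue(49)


enqueue(34) -> [34]
enqueue(12) -> [34, 12]
enqueue(26) -> [34, 12, 26]
enqueue(23) -> [34, 12, 26, 23]
dequeue()->34, [12, 26, 23]
dequeue()->12, [26, 23]
enqueue(25) -> [26, 23, 25]
dequeue()->26, [23, 25]
enqueue(49) -> [23, 25, 49]

Final queue: [23, 25, 49]


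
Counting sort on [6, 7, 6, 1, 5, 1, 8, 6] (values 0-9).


Input: [6, 7, 6, 1, 5, 1, 8, 6]
Counts: [0, 2, 0, 0, 0, 1, 3, 1, 1, 0]

Sorted: [1, 1, 5, 6, 6, 6, 7, 8]


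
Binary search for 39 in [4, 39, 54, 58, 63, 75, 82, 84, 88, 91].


Step 1: lo=0, hi=9, mid=4, val=63
Step 2: lo=0, hi=3, mid=1, val=39

Found at index 1


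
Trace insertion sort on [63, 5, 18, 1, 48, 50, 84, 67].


Initial: [63, 5, 18, 1, 48, 50, 84, 67]
Insert 5: [5, 63, 18, 1, 48, 50, 84, 67]
Insert 18: [5, 18, 63, 1, 48, 50, 84, 67]
Insert 1: [1, 5, 18, 63, 48, 50, 84, 67]
Insert 48: [1, 5, 18, 48, 63, 50, 84, 67]
Insert 50: [1, 5, 18, 48, 50, 63, 84, 67]
Insert 84: [1, 5, 18, 48, 50, 63, 84, 67]
Insert 67: [1, 5, 18, 48, 50, 63, 67, 84]

Sorted: [1, 5, 18, 48, 50, 63, 67, 84]


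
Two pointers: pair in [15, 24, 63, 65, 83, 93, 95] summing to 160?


lo=0(15)+hi=6(95)=110
lo=1(24)+hi=6(95)=119
lo=2(63)+hi=6(95)=158
lo=3(65)+hi=6(95)=160

Yes: 65+95=160


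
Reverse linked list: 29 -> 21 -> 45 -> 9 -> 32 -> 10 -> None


Step 1: curr=29, set curr.next=prev(None) | reversed so far: 29
Step 2: curr=21, set curr.next=prev(29) | reversed so far: 21 -> 29
Step 3: curr=45, set curr.next=prev(21) | reversed so far: 45 -> 21 -> 29
Step 4: curr=9, set curr.next=prev(45) | reversed so far: 9 -> 45 -> 21 -> 29
Step 5: curr=32, set curr.next=prev(9) | reversed so far: 32 -> 9 -> 45 -> 21 -> 29
Step 6: curr=10, set curr.next=prev(32) | reversed so far: 10 -> 32 -> 9 -> 45 -> 21 -> 29

10 -> 32 -> 9 -> 45 -> 21 -> 29 -> None


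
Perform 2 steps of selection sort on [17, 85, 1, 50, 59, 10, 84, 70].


Initial: [17, 85, 1, 50, 59, 10, 84, 70]
Step 1: min=1 at 2
  Swap: [1, 85, 17, 50, 59, 10, 84, 70]
Step 2: min=10 at 5
  Swap: [1, 10, 17, 50, 59, 85, 84, 70]

After 2 steps: [1, 10, 17, 50, 59, 85, 84, 70]


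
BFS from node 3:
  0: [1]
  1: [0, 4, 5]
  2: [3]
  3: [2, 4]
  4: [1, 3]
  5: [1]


Visit 3, enqueue [2, 4]
Visit 2, enqueue []
Visit 4, enqueue [1]
Visit 1, enqueue [0, 5]
Visit 0, enqueue []
Visit 5, enqueue []

BFS order: [3, 2, 4, 1, 0, 5]


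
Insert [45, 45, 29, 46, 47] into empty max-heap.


Insert 45: [45]
Insert 45: [45, 45]
Insert 29: [45, 45, 29]
Insert 46: [46, 45, 29, 45]
Insert 47: [47, 46, 29, 45, 45]

Final heap: [47, 46, 29, 45, 45]


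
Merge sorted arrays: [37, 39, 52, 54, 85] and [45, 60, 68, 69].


Take 37 from A
Take 39 from A
Take 45 from B
Take 52 from A
Take 54 from A
Take 60 from B
Take 68 from B
Take 69 from B

Merged: [37, 39, 45, 52, 54, 60, 68, 69, 85]


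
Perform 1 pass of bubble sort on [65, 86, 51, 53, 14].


Initial: [65, 86, 51, 53, 14]
Pass 1: [65, 51, 53, 14, 86] (3 swaps)

After 1 pass: [65, 51, 53, 14, 86]


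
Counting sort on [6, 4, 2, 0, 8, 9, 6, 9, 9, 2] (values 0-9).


Input: [6, 4, 2, 0, 8, 9, 6, 9, 9, 2]
Counts: [1, 0, 2, 0, 1, 0, 2, 0, 1, 3]

Sorted: [0, 2, 2, 4, 6, 6, 8, 9, 9, 9]


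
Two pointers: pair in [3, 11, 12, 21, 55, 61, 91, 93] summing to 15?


lo=0(3)+hi=7(93)=96
lo=0(3)+hi=6(91)=94
lo=0(3)+hi=5(61)=64
lo=0(3)+hi=4(55)=58
lo=0(3)+hi=3(21)=24
lo=0(3)+hi=2(12)=15

Yes: 3+12=15


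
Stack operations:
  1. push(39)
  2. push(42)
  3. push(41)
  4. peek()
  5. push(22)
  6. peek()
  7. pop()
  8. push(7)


push(39) -> [39]
push(42) -> [39, 42]
push(41) -> [39, 42, 41]
peek()->41
push(22) -> [39, 42, 41, 22]
peek()->22
pop()->22, [39, 42, 41]
push(7) -> [39, 42, 41, 7]

Final stack: [39, 42, 41, 7]


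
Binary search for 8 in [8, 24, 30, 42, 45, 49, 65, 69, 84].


Step 1: lo=0, hi=8, mid=4, val=45
Step 2: lo=0, hi=3, mid=1, val=24
Step 3: lo=0, hi=0, mid=0, val=8

Found at index 0


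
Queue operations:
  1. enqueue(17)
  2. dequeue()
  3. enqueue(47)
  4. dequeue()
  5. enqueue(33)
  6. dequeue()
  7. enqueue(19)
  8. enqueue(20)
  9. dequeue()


enqueue(17) -> [17]
dequeue()->17, []
enqueue(47) -> [47]
dequeue()->47, []
enqueue(33) -> [33]
dequeue()->33, []
enqueue(19) -> [19]
enqueue(20) -> [19, 20]
dequeue()->19, [20]

Final queue: [20]


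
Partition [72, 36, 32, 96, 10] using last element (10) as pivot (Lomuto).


Pivot: 10
Place pivot at 0: [10, 36, 32, 96, 72]

Partitioned: [10, 36, 32, 96, 72]


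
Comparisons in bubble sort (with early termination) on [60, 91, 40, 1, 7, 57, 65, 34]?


Algorithm: bubble sort (with early termination)
Input: [60, 91, 40, 1, 7, 57, 65, 34]
Sorted: [1, 7, 34, 40, 57, 60, 65, 91]

27


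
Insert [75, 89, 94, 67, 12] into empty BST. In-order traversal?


Insert 75: root
Insert 89: R from 75
Insert 94: R from 75 -> R from 89
Insert 67: L from 75
Insert 12: L from 75 -> L from 67

In-order: [12, 67, 75, 89, 94]


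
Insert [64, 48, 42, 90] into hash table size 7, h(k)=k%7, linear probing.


Insert 64: h=1 -> slot 1
Insert 48: h=6 -> slot 6
Insert 42: h=0 -> slot 0
Insert 90: h=6, 3 probes -> slot 2

Table: [42, 64, 90, None, None, None, 48]


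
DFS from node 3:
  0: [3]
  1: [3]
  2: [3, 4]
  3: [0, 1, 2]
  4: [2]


Visit 3, push [2, 1, 0]
Visit 0, push []
Visit 1, push []
Visit 2, push [4]
Visit 4, push []

DFS order: [3, 0, 1, 2, 4]


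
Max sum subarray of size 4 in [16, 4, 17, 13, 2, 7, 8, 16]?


[0:4]: 50
[1:5]: 36
[2:6]: 39
[3:7]: 30
[4:8]: 33

Max: 50 at [0:4]


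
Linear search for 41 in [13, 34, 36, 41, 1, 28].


i=0: 13!=41
i=1: 34!=41
i=2: 36!=41
i=3: 41==41 found!

Found at 3, 4 comps


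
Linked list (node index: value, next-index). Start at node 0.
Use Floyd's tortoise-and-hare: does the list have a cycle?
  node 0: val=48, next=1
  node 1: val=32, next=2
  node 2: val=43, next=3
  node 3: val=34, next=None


Floyd's tortoise (slow, +1) and hare (fast, +2):
  init: slow=0, fast=0
  step 1: slow=1, fast=2
  step 2: fast 2->3->None, no cycle

Cycle: no


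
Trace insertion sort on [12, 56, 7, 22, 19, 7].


Initial: [12, 56, 7, 22, 19, 7]
Insert 56: [12, 56, 7, 22, 19, 7]
Insert 7: [7, 12, 56, 22, 19, 7]
Insert 22: [7, 12, 22, 56, 19, 7]
Insert 19: [7, 12, 19, 22, 56, 7]
Insert 7: [7, 7, 12, 19, 22, 56]

Sorted: [7, 7, 12, 19, 22, 56]


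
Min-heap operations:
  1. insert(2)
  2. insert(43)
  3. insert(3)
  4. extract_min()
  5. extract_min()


insert(2) -> [2]
insert(43) -> [2, 43]
insert(3) -> [2, 43, 3]
extract_min()->2, [3, 43]
extract_min()->3, [43]

Final heap: [43]


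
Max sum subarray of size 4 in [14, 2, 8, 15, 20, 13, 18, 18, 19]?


[0:4]: 39
[1:5]: 45
[2:6]: 56
[3:7]: 66
[4:8]: 69
[5:9]: 68

Max: 69 at [4:8]


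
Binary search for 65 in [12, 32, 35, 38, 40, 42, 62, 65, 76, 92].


Step 1: lo=0, hi=9, mid=4, val=40
Step 2: lo=5, hi=9, mid=7, val=65

Found at index 7


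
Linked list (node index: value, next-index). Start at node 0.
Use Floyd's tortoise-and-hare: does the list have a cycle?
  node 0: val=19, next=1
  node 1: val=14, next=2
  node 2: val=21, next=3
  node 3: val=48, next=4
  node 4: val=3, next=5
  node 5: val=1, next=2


Floyd's tortoise (slow, +1) and hare (fast, +2):
  init: slow=0, fast=0
  step 1: slow=1, fast=2
  step 2: slow=2, fast=4
  step 3: slow=3, fast=2
  step 4: slow=4, fast=4
  slow == fast at node 4: cycle detected

Cycle: yes


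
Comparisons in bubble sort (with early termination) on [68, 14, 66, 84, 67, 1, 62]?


Algorithm: bubble sort (with early termination)
Input: [68, 14, 66, 84, 67, 1, 62]
Sorted: [1, 14, 62, 66, 67, 68, 84]

21


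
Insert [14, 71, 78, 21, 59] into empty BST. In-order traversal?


Insert 14: root
Insert 71: R from 14
Insert 78: R from 14 -> R from 71
Insert 21: R from 14 -> L from 71
Insert 59: R from 14 -> L from 71 -> R from 21

In-order: [14, 21, 59, 71, 78]


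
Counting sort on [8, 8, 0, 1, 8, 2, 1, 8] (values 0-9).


Input: [8, 8, 0, 1, 8, 2, 1, 8]
Counts: [1, 2, 1, 0, 0, 0, 0, 0, 4, 0]

Sorted: [0, 1, 1, 2, 8, 8, 8, 8]


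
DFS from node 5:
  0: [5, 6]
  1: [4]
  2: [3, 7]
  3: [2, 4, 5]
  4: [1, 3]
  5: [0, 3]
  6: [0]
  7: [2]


Visit 5, push [3, 0]
Visit 0, push [6]
Visit 6, push []
Visit 3, push [4, 2]
Visit 2, push [7]
Visit 7, push []
Visit 4, push [1]
Visit 1, push []

DFS order: [5, 0, 6, 3, 2, 7, 4, 1]


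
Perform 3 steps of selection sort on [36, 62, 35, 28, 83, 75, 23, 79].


Initial: [36, 62, 35, 28, 83, 75, 23, 79]
Step 1: min=23 at 6
  Swap: [23, 62, 35, 28, 83, 75, 36, 79]
Step 2: min=28 at 3
  Swap: [23, 28, 35, 62, 83, 75, 36, 79]
Step 3: min=35 at 2
  Swap: [23, 28, 35, 62, 83, 75, 36, 79]

After 3 steps: [23, 28, 35, 62, 83, 75, 36, 79]


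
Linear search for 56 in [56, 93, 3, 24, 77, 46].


i=0: 56==56 found!

Found at 0, 1 comps


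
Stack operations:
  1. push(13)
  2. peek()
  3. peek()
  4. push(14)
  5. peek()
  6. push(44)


push(13) -> [13]
peek()->13
peek()->13
push(14) -> [13, 14]
peek()->14
push(44) -> [13, 14, 44]

Final stack: [13, 14, 44]


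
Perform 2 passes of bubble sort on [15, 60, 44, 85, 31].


Initial: [15, 60, 44, 85, 31]
Pass 1: [15, 44, 60, 31, 85] (2 swaps)
Pass 2: [15, 44, 31, 60, 85] (1 swaps)

After 2 passes: [15, 44, 31, 60, 85]


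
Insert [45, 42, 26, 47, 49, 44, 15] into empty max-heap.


Insert 45: [45]
Insert 42: [45, 42]
Insert 26: [45, 42, 26]
Insert 47: [47, 45, 26, 42]
Insert 49: [49, 47, 26, 42, 45]
Insert 44: [49, 47, 44, 42, 45, 26]
Insert 15: [49, 47, 44, 42, 45, 26, 15]

Final heap: [49, 47, 44, 42, 45, 26, 15]


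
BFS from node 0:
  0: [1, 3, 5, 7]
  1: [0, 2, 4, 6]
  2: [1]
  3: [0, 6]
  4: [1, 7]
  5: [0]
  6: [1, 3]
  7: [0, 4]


Visit 0, enqueue [1, 3, 5, 7]
Visit 1, enqueue [2, 4, 6]
Visit 3, enqueue []
Visit 5, enqueue []
Visit 7, enqueue []
Visit 2, enqueue []
Visit 4, enqueue []
Visit 6, enqueue []

BFS order: [0, 1, 3, 5, 7, 2, 4, 6]


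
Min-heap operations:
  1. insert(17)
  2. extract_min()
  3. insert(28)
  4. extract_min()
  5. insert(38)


insert(17) -> [17]
extract_min()->17, []
insert(28) -> [28]
extract_min()->28, []
insert(38) -> [38]

Final heap: [38]


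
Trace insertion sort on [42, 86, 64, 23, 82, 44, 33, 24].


Initial: [42, 86, 64, 23, 82, 44, 33, 24]
Insert 86: [42, 86, 64, 23, 82, 44, 33, 24]
Insert 64: [42, 64, 86, 23, 82, 44, 33, 24]
Insert 23: [23, 42, 64, 86, 82, 44, 33, 24]
Insert 82: [23, 42, 64, 82, 86, 44, 33, 24]
Insert 44: [23, 42, 44, 64, 82, 86, 33, 24]
Insert 33: [23, 33, 42, 44, 64, 82, 86, 24]
Insert 24: [23, 24, 33, 42, 44, 64, 82, 86]

Sorted: [23, 24, 33, 42, 44, 64, 82, 86]


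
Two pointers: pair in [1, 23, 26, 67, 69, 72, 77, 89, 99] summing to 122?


lo=0(1)+hi=8(99)=100
lo=1(23)+hi=8(99)=122

Yes: 23+99=122


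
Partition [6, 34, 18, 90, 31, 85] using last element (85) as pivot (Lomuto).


Pivot: 85
  6 <= 85: advance i (no swap)
  34 <= 85: advance i (no swap)
  18 <= 85: advance i (no swap)
  31 <= 85: swap -> [6, 34, 18, 31, 90, 85]
Place pivot at 4: [6, 34, 18, 31, 85, 90]

Partitioned: [6, 34, 18, 31, 85, 90]


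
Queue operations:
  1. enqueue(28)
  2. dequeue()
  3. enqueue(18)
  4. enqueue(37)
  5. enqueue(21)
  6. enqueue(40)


enqueue(28) -> [28]
dequeue()->28, []
enqueue(18) -> [18]
enqueue(37) -> [18, 37]
enqueue(21) -> [18, 37, 21]
enqueue(40) -> [18, 37, 21, 40]

Final queue: [18, 37, 21, 40]


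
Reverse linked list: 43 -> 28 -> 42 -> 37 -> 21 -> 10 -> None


Step 1: curr=43, set curr.next=prev(None) | reversed so far: 43
Step 2: curr=28, set curr.next=prev(43) | reversed so far: 28 -> 43
Step 3: curr=42, set curr.next=prev(28) | reversed so far: 42 -> 28 -> 43
Step 4: curr=37, set curr.next=prev(42) | reversed so far: 37 -> 42 -> 28 -> 43
Step 5: curr=21, set curr.next=prev(37) | reversed so far: 21 -> 37 -> 42 -> 28 -> 43
Step 6: curr=10, set curr.next=prev(21) | reversed so far: 10 -> 21 -> 37 -> 42 -> 28 -> 43

10 -> 21 -> 37 -> 42 -> 28 -> 43 -> None


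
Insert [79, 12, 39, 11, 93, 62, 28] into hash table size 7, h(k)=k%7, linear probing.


Insert 79: h=2 -> slot 2
Insert 12: h=5 -> slot 5
Insert 39: h=4 -> slot 4
Insert 11: h=4, 2 probes -> slot 6
Insert 93: h=2, 1 probes -> slot 3
Insert 62: h=6, 1 probes -> slot 0
Insert 28: h=0, 1 probes -> slot 1

Table: [62, 28, 79, 93, 39, 12, 11]


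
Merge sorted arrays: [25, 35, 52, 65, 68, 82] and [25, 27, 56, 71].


Take 25 from A
Take 25 from B
Take 27 from B
Take 35 from A
Take 52 from A
Take 56 from B
Take 65 from A
Take 68 from A
Take 71 from B

Merged: [25, 25, 27, 35, 52, 56, 65, 68, 71, 82]


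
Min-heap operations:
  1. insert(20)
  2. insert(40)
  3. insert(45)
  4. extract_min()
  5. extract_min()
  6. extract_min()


insert(20) -> [20]
insert(40) -> [20, 40]
insert(45) -> [20, 40, 45]
extract_min()->20, [40, 45]
extract_min()->40, [45]
extract_min()->45, []

Final heap: []


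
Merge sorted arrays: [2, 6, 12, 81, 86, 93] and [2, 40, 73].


Take 2 from A
Take 2 from B
Take 6 from A
Take 12 from A
Take 40 from B
Take 73 from B

Merged: [2, 2, 6, 12, 40, 73, 81, 86, 93]


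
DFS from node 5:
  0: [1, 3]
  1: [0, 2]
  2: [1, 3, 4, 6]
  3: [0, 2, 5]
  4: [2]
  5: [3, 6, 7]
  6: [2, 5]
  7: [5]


Visit 5, push [7, 6, 3]
Visit 3, push [2, 0]
Visit 0, push [1]
Visit 1, push [2]
Visit 2, push [6, 4]
Visit 4, push []
Visit 6, push []
Visit 7, push []

DFS order: [5, 3, 0, 1, 2, 4, 6, 7]


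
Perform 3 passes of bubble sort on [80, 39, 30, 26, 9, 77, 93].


Initial: [80, 39, 30, 26, 9, 77, 93]
Pass 1: [39, 30, 26, 9, 77, 80, 93] (5 swaps)
Pass 2: [30, 26, 9, 39, 77, 80, 93] (3 swaps)
Pass 3: [26, 9, 30, 39, 77, 80, 93] (2 swaps)

After 3 passes: [26, 9, 30, 39, 77, 80, 93]


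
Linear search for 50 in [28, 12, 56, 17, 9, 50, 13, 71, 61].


i=0: 28!=50
i=1: 12!=50
i=2: 56!=50
i=3: 17!=50
i=4: 9!=50
i=5: 50==50 found!

Found at 5, 6 comps


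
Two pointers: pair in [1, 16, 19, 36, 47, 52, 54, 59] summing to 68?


lo=0(1)+hi=7(59)=60
lo=1(16)+hi=7(59)=75
lo=1(16)+hi=6(54)=70
lo=1(16)+hi=5(52)=68

Yes: 16+52=68


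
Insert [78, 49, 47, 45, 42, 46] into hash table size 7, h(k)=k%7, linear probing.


Insert 78: h=1 -> slot 1
Insert 49: h=0 -> slot 0
Insert 47: h=5 -> slot 5
Insert 45: h=3 -> slot 3
Insert 42: h=0, 2 probes -> slot 2
Insert 46: h=4 -> slot 4

Table: [49, 78, 42, 45, 46, 47, None]


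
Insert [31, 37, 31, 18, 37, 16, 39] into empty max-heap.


Insert 31: [31]
Insert 37: [37, 31]
Insert 31: [37, 31, 31]
Insert 18: [37, 31, 31, 18]
Insert 37: [37, 37, 31, 18, 31]
Insert 16: [37, 37, 31, 18, 31, 16]
Insert 39: [39, 37, 37, 18, 31, 16, 31]

Final heap: [39, 37, 37, 18, 31, 16, 31]
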